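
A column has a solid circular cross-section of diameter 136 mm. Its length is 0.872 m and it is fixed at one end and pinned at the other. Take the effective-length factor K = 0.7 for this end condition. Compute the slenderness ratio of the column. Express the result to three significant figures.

I = πd⁴/64 = π×136⁴/64 = 1.679×10^7 mm⁴
A = 1.453×10^4 mm²;  r_min = √(I/A) = √(1.679×10^7/1.453×10^4) = 34.00 mm
L_e = K·L = 0.7 × 0.872 m = 0.6104 m = 610.40 mm
λ = L_e / r_min = 610.40 / 34.00 = 18.0

λ ≈ 18.0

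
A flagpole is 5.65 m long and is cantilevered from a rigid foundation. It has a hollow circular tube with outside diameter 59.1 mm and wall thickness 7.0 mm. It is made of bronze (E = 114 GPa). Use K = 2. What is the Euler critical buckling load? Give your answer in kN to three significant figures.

P_cr ≈ 3.49 kN

Inner diameter d_i = 59.1 − 2×7.0 = 45.10 mm
I = π(d_o⁴ − d_i⁴)/64 = π(59.1⁴ − 45.10⁴)/64 = 3.958×10^5 mm⁴
I = 3.958×10^5 mm⁴ = 3.958×10^-7 m⁴
Effective length L_e = K·L = 2 × 5.65 = 11.30 m
P_cr = π²EI / L_e² = π² × 114×10⁹ × 3.958×10^-7 / 11.30² = 3.487×10^3 N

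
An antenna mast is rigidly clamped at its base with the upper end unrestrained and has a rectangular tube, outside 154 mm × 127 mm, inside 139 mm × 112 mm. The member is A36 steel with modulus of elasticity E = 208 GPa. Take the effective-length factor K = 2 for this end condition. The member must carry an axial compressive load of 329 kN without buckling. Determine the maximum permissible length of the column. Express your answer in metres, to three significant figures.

L_max ≈ 3.95 m

Weak-axis I_min = (h_o·b_o³ − h_i·b_i³)/12 with b_o = 127, b_i = 112.0 mm (shorter outer/inner sides).
I_min = (154×127³ − 139.0×112.0³)/12 = 1.001×10^7 mm⁴
I = 1.001×10^-5 m⁴
At the buckling limit P_cr = P = 3.290×10^5 N
From P_cr = π²EI/(K·L)²:  L = (1/K)·√(π²EI/P_cr) = (1/2)·√(π²×2.08×10^11×1.001×10^-5/3.290×10^5)
L = 3.95 m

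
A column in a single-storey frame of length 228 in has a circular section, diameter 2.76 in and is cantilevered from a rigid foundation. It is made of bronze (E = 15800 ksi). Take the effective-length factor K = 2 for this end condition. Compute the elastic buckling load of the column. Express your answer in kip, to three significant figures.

P_cr ≈ 2.14 kip

I = πd⁴/64 = π×2.76⁴/64 = 2.848 in⁴
Effective length L_e = K·L = 2 × 228 = 456.0 in
P_cr = π²EI / L_e² = π² × 15800×10³ × 2.848 / 456.0² = 2.136×10^3 lb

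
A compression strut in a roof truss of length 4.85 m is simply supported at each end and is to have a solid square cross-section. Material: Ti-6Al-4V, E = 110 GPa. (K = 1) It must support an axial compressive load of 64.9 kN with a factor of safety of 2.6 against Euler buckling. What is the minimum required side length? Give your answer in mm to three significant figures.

a ≈ 81.4 mm

Required P_cr = n·P = 2.6 × 64.9 = 168.7 kN
L_e = K·L = 1 × 4.85 = 4.850 m
Required I = P_cr·L_e²/(π²E) = 1.687×10^5 × 4.850² / (π² × 1.10×10^11) = 3.656×10^-6 m⁴
I_req = 3.656×10^6 mm⁴
Solid square: I = a⁴/12  ⇒  a = (12I)^(1/4) = (12×3.656×10^6)^(1/4) = 81.4 mm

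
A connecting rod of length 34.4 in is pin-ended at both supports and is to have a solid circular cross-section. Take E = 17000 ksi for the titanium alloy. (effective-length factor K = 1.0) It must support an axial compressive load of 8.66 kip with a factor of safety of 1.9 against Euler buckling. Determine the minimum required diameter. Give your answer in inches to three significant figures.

Required P_cr = n·P = 1.9 × 8.66 = 16.45 kip
L_e = K·L = 1 × 34.4 = 34.40 in
Required I = P_cr·L_e²/(π²E) = 1.645×10^4 × 34.40² / (π² × 1.70×10^7) = 0.1160 in⁴
Solid circle: I = πd⁴/64  ⇒  d = (64I/π)^(1/4) = (64×0.1160/π)^(1/4) = 1.24 in

d ≈ 1.24 in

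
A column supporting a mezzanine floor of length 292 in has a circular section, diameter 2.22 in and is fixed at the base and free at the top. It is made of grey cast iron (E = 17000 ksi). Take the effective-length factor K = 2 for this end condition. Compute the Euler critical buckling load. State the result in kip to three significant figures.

P_cr ≈ 0.587 kip

I = πd⁴/64 = π×2.22⁴/64 = 1.192 in⁴
Effective length L_e = K·L = 2 × 292 = 584.0 in
P_cr = π²EI / L_e² = π² × 17000×10³ × 1.192 / 584.0² = 586.5 lb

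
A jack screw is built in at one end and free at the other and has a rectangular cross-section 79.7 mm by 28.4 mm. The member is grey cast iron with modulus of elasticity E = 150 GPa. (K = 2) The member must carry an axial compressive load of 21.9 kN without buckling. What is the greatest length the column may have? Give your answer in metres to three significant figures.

L_max ≈ 1.60 m

Buckling occurs about the weak axis: I_min = h·b³/12 with b = 28.4 mm (the shorter side).
I_min = 79.7×28.4³/12 = 1.521×10^5 mm⁴
I = 1.521×10^-7 m⁴
At the buckling limit P_cr = P = 2.190×10^4 N
From P_cr = π²EI/(K·L)²:  L = (1/K)·√(π²EI/P_cr) = (1/2)·√(π²×1.50×10^11×1.521×10^-7/2.190×10^4)
L = 1.60 m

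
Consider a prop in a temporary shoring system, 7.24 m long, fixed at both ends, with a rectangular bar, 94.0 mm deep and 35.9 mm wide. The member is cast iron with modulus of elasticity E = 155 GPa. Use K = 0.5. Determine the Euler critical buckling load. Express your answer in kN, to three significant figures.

P_cr ≈ 42.3 kN

Buckling occurs about the weak axis: I_min = h·b³/12 with b = 35.9 mm (the shorter side).
I_min = 94.0×35.9³/12 = 3.624×10^5 mm⁴
I = 3.624×10^5 mm⁴ = 3.624×10^-7 m⁴
Effective length L_e = K·L = 0.5 × 7.24 = 3.620 m
P_cr = π²EI / L_e² = π² × 155×10⁹ × 3.624×10^-7 / 3.620² = 4.231×10^4 N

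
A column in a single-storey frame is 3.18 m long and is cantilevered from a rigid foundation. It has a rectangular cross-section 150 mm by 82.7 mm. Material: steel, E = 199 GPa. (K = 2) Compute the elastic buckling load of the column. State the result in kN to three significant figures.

Buckling occurs about the weak axis: I_min = h·b³/12 with b = 82.7 mm (the shorter side).
I_min = 150×82.7³/12 = 7.070×10^6 mm⁴
I = 7.070×10^6 mm⁴ = 7.070×10^-6 m⁴
Effective length L_e = K·L = 2 × 3.18 = 6.360 m
P_cr = π²EI / L_e² = π² × 199×10⁹ × 7.070×10^-6 / 6.360² = 3.433×10^5 N

P_cr ≈ 343 kN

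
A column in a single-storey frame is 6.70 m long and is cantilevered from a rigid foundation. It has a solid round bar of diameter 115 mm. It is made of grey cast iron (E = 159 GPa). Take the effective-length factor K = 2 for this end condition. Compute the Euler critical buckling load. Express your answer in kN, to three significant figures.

P_cr ≈ 75.0 kN

I = πd⁴/64 = π×115⁴/64 = 8.585×10^6 mm⁴
I = 8.585×10^6 mm⁴ = 8.585×10^-6 m⁴
Effective length L_e = K·L = 2 × 6.70 = 13.40 m
P_cr = π²EI / L_e² = π² × 159×10⁹ × 8.585×10^-6 / 13.40² = 7.503×10^4 N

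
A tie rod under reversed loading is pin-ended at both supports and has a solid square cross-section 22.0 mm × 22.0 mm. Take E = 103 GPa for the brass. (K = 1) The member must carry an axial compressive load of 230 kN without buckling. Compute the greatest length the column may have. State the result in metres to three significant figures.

L_max ≈ 0.294 m

I = a⁴/12 = 22.0⁴/12 = 1.952×10^4 mm⁴
I = 1.952×10^-8 m⁴
At the buckling limit P_cr = P = 2.300×10^5 N
From P_cr = π²EI/(K·L)²:  L = (1/K)·√(π²EI/P_cr) = (1/1)·√(π²×1.03×10^11×1.952×10^-8/2.300×10^5)
L = 0.294 m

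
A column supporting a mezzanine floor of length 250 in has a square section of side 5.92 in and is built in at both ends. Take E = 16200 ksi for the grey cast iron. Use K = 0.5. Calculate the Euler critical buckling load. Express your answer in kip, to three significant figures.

P_cr ≈ 1050 kip

I = a⁴/12 = 5.92⁴/12 = 102.4 in⁴
Effective length L_e = K·L = 0.5 × 250 = 125.0 in
P_cr = π²EI / L_e² = π² × 16200×10³ × 102.4 / 125.0² = 1.047×10^6 lb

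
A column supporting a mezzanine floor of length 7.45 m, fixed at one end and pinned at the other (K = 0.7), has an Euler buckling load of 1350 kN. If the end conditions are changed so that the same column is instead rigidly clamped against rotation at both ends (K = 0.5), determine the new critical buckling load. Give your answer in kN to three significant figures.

P_cr ≈ 2650 kN

P_cr ∝ 1/K², so P_cr,new = P_cr,old × (K_old/K_new)² = 1350 × (0.7/0.5)²
= 1350 × 1.960 = 2650 kN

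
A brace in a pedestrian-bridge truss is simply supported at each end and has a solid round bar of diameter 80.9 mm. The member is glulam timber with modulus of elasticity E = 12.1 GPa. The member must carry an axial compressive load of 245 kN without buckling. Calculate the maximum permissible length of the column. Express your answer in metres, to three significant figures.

I = πd⁴/64 = π×80.9⁴/64 = 2.103×10^6 mm⁴
I = 2.103×10^-6 m⁴
At the buckling limit P_cr = P = 2.450×10^5 N
From P_cr = π²EI/(K·L)²:  L = (1/K)·√(π²EI/P_cr) = (1/1)·√(π²×1.21×10^10×2.103×10^-6/2.450×10^5)
L = 1.01 m

L_max ≈ 1.01 m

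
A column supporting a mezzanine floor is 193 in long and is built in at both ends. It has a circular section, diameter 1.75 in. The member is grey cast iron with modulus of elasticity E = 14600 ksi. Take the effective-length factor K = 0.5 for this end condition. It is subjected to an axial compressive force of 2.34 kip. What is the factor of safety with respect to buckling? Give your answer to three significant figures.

I = πd⁴/64 = π×1.75⁴/64 = 0.4604 in⁴
Effective length L_e = K·L = 0.5 × 193 = 96.50 in
P_cr = π²EI / L_e² = π² × 14600×10³ × 0.4604 / 96.50² = 7.124×10^3 lb
Factor of safety n = P_cr / P = 7.1239 / 2.34 = 3.04

n ≈ 3.04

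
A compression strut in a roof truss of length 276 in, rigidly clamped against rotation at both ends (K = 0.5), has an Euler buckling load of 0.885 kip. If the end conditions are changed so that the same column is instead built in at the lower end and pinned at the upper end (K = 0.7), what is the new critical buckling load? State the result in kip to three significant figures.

P_cr ∝ 1/K², so P_cr,new = P_cr,old × (K_old/K_new)² = 0.885 × (0.5/0.7)²
= 0.885 × 0.5102 = 0.452 kip

P_cr ≈ 0.452 kip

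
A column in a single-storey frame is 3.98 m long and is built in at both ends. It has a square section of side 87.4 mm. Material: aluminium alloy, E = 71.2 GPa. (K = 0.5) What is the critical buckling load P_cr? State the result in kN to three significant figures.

I = a⁴/12 = 87.4⁴/12 = 4.863×10^6 mm⁴
I = 4.863×10^6 mm⁴ = 4.863×10^-6 m⁴
Effective length L_e = K·L = 0.5 × 3.98 = 1.990 m
P_cr = π²EI / L_e² = π² × 71.2×10⁹ × 4.863×10^-6 / 1.990² = 8.629×10^5 N

P_cr ≈ 863 kN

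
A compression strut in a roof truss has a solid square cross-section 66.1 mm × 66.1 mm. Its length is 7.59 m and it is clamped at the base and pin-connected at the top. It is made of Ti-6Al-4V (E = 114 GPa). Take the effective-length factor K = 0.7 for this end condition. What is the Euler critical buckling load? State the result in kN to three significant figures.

I = a⁴/12 = 66.1⁴/12 = 1.591×10^6 mm⁴
I = 1.591×10^6 mm⁴ = 1.591×10^-6 m⁴
Effective length L_e = K·L = 0.7 × 7.59 = 5.313 m
P_cr = π²EI / L_e² = π² × 114×10⁹ × 1.591×10^-6 / 5.313² = 6.341×10^4 N

P_cr ≈ 63.4 kN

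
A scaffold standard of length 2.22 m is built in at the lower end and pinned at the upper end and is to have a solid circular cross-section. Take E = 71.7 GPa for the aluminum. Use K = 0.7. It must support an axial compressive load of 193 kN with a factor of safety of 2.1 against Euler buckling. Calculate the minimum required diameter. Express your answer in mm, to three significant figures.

d ≈ 72.9 mm

Required P_cr = n·P = 2.1 × 193 = 405.3 kN
L_e = K·L = 0.7 × 2.22 = 1.554 m
Required I = P_cr·L_e²/(π²E) = 4.053×10^5 × 1.554² / (π² × 7.17×10^10) = 1.383×10^-6 m⁴
I_req = 1.383×10^6 mm⁴
Solid circle: I = πd⁴/64  ⇒  d = (64I/π)^(1/4) = (64×1.383×10^6/π)^(1/4) = 72.9 mm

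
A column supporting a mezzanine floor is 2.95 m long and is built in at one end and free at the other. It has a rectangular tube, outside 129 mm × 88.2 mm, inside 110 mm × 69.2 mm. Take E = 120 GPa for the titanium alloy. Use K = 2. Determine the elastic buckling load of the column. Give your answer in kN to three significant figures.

Weak-axis I_min = (h_o·b_o³ − h_i·b_i³)/12 with b_o = 88.2, b_i = 69.20 mm (shorter outer/inner sides).
I_min = (129×88.2³ − 110.0×69.20³)/12 = 4.338×10^6 mm⁴
I = 4.338×10^6 mm⁴ = 4.338×10^-6 m⁴
Effective length L_e = K·L = 2 × 2.95 = 5.900 m
P_cr = π²EI / L_e² = π² × 120×10⁹ × 4.338×10^-6 / 5.900² = 1.476×10^5 N

P_cr ≈ 148 kN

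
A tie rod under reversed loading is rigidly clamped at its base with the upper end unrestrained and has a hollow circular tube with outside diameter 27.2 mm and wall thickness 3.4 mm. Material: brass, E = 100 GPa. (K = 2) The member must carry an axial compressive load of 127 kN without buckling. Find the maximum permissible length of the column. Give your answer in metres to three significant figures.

L_max ≈ 0.189 m

Inner diameter d_i = 27.2 − 2×3.4 = 20.40 mm
I = π(d_o⁴ − d_i⁴)/64 = π(27.2⁴ − 20.40⁴)/64 = 1.837×10^4 mm⁴
I = 1.837×10^-8 m⁴
At the buckling limit P_cr = P = 1.270×10^5 N
From P_cr = π²EI/(K·L)²:  L = (1/K)·√(π²EI/P_cr) = (1/2)·√(π²×1.00×10^11×1.837×10^-8/1.270×10^5)
L = 0.189 m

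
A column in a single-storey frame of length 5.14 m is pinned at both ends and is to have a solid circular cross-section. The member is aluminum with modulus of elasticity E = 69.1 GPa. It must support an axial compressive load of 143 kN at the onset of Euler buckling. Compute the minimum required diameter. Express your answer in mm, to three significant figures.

L_e = K·L = 1 × 5.14 = 5.140 m
Required I = P_cr·L_e²/(π²E) = 1.430×10^5 × 5.140² / (π² × 6.91×10^10) = 5.540×10^-6 m⁴
I_req = 5.540×10^6 mm⁴
Solid circle: I = πd⁴/64  ⇒  d = (64I/π)^(1/4) = (64×5.540×10^6/π)^(1/4) = 103 mm

d ≈ 103 mm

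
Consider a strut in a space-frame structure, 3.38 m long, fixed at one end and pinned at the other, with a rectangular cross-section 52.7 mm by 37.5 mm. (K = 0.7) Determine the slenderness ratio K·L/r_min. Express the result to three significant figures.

λ ≈ 219

Buckling occurs about the weak axis: I_min = h·b³/12 with b = 37.5 mm (the shorter side).
I_min = 52.7×37.5³/12 = 2.316×10^5 mm⁴
A = 1.976×10^3 mm²;  r_min = √(I/A) = √(2.316×10^5/1.976×10^3) = 10.83 mm
L_e = K·L = 0.7 × 3.38 m = 2.366 m = 2366.0 mm
λ = L_e / r_min = 2366.0 / 10.83 = 219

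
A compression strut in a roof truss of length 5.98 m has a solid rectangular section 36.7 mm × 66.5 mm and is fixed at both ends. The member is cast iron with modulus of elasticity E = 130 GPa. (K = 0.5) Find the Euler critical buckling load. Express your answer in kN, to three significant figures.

P_cr ≈ 39.3 kN

Buckling occurs about the weak axis: I_min = h·b³/12 with b = 36.7 mm (the shorter side).
I_min = 66.5×36.7³/12 = 2.739×10^5 mm⁴
I = 2.739×10^5 mm⁴ = 2.739×10^-7 m⁴
Effective length L_e = K·L = 0.5 × 5.98 = 2.990 m
P_cr = π²EI / L_e² = π² × 130×10⁹ × 2.739×10^-7 / 2.990² = 3.931×10^4 N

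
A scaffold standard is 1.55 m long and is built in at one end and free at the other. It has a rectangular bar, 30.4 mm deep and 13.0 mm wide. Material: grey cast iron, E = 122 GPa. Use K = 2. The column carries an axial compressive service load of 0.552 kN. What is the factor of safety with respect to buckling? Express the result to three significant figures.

Buckling occurs about the weak axis: I_min = h·b³/12 with b = 13.0 mm (the shorter side).
I_min = 30.4×13.0³/12 = 5.566×10^3 mm⁴
I = 5.566×10^3 mm⁴ = 5.566×10^-9 m⁴
Effective length L_e = K·L = 2 × 1.55 = 3.100 m
P_cr = π²EI / L_e² = π² × 122×10⁹ × 5.566×10^-9 / 3.100² = 697.4 N
Factor of safety n = P_cr / P = 0.69736 / 0.552 = 1.26

n ≈ 1.26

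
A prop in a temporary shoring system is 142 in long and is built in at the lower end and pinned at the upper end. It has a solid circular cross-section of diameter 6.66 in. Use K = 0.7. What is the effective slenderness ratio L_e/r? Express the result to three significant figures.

I = πd⁴/64 = π×6.66⁴/64 = 96.58 in⁴
A = 34.84 in²;  r_min = √(I/A) = √(96.58/34.84) = 1.665 in
L_e = K·L = 0.7 × 142 = 99.40 in
λ = L_e / r_min = 99.400 / 1.665 = 59.7

λ ≈ 59.7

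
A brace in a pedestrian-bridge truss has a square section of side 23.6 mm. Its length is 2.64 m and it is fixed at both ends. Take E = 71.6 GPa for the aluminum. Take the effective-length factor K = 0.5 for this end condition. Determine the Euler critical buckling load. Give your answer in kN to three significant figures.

I = a⁴/12 = 23.6⁴/12 = 2.585×10^4 mm⁴
I = 2.585×10^4 mm⁴ = 2.585×10^-8 m⁴
Effective length L_e = K·L = 0.5 × 2.64 = 1.320 m
P_cr = π²EI / L_e² = π² × 71.6×10⁹ × 2.585×10^-8 / 1.320² = 1.048×10^4 N

P_cr ≈ 10.5 kN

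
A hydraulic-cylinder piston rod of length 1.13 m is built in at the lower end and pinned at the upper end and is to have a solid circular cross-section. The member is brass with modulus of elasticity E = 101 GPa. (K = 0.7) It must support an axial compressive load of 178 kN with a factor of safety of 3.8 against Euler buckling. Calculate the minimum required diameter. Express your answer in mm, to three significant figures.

d ≈ 54.2 mm

Required P_cr = n·P = 3.8 × 178 = 676.4 kN
L_e = K·L = 0.7 × 1.13 = 0.7910 m
Required I = P_cr·L_e²/(π²E) = 6.764×10^5 × 0.7910² / (π² × 1.01×10^11) = 4.246×10^-7 m⁴
I_req = 4.246×10^5 mm⁴
Solid circle: I = πd⁴/64  ⇒  d = (64I/π)^(1/4) = (64×4.246×10^5/π)^(1/4) = 54.2 mm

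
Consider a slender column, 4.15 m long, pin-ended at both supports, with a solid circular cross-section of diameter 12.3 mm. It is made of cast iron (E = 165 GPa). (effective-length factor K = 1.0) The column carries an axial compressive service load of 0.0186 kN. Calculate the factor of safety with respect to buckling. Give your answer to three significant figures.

n ≈ 5.71

I = πd⁴/64 = π×12.3⁴/64 = 1.124×10^3 mm⁴
I = 1.124×10^3 mm⁴ = 1.124×10^-9 m⁴
Effective length L_e = K·L = 1 × 4.15 = 4.150 m
P_cr = π²EI / L_e² = π² × 165×10⁹ × 1.124×10^-9 / 4.150² = 106.2 N
Factor of safety n = P_cr / P = 0.10624 / 0.0186 = 5.71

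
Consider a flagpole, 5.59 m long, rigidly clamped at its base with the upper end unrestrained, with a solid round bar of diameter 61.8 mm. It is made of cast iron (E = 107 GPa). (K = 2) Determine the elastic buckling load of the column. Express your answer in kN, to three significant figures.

I = πd⁴/64 = π×61.8⁴/64 = 7.160×10^5 mm⁴
I = 7.160×10^5 mm⁴ = 7.160×10^-7 m⁴
Effective length L_e = K·L = 2 × 5.59 = 11.18 m
P_cr = π²EI / L_e² = π² × 107×10⁹ × 7.160×10^-7 / 11.18² = 6.050×10^3 N

P_cr ≈ 6.05 kN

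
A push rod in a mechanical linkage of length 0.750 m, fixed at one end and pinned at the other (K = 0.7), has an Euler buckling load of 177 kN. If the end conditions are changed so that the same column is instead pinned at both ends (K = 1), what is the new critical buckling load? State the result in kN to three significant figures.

P_cr ≈ 86.7 kN

P_cr ∝ 1/K², so P_cr,new = P_cr,old × (K_old/K_new)² = 177 × (0.7/1)²
= 177 × 0.4900 = 86.7 kN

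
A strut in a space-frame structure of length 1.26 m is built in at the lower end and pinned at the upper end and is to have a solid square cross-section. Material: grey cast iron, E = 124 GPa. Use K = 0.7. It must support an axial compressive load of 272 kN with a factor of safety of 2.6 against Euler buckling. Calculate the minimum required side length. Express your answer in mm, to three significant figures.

a ≈ 48.2 mm

Required P_cr = n·P = 2.6 × 272 = 707.2 kN
L_e = K·L = 0.7 × 1.26 = 0.8820 m
Required I = P_cr·L_e²/(π²E) = 7.072×10^5 × 0.8820² / (π² × 1.24×10^11) = 4.495×10^-7 m⁴
I_req = 4.495×10^5 mm⁴
Solid square: I = a⁴/12  ⇒  a = (12I)^(1/4) = (12×4.495×10^5)^(1/4) = 48.2 mm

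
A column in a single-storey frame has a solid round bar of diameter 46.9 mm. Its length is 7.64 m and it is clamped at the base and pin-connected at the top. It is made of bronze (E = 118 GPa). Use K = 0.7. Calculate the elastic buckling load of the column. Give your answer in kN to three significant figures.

I = πd⁴/64 = π×46.9⁴/64 = 2.375×10^5 mm⁴
I = 2.375×10^5 mm⁴ = 2.375×10^-7 m⁴
Effective length L_e = K·L = 0.7 × 7.64 = 5.348 m
P_cr = π²EI / L_e² = π² × 118×10⁹ × 2.375×10^-7 / 5.348² = 9.671×10^3 N

P_cr ≈ 9.67 kN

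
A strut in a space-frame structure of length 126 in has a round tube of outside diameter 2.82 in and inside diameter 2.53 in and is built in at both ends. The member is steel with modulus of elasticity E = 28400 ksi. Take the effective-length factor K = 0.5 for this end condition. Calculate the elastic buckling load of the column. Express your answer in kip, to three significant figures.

P_cr ≈ 77.2 kip

d_o = 2.82 in, d_i = 2.53 in
I = π(d_o⁴ − d_i⁴)/64 = π(2.82⁴ − 2.530⁴)/64 = 1.093 in⁴
Effective length L_e = K·L = 0.5 × 126 = 63.00 in
P_cr = π²EI / L_e² = π² × 28400×10³ × 1.093 / 63.00² = 7.720×10^4 lb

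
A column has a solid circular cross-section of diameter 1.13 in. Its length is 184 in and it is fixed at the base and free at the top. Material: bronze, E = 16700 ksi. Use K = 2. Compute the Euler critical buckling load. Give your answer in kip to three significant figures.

I = πd⁴/64 = π×1.13⁴/64 = 8.004×10^-2 in⁴
Effective length L_e = K·L = 2 × 184 = 368.0 in
P_cr = π²EI / L_e² = π² × 16700×10³ × 8.004×10^-2 / 368.0² = 97.41 lb

P_cr ≈ 0.0974 kip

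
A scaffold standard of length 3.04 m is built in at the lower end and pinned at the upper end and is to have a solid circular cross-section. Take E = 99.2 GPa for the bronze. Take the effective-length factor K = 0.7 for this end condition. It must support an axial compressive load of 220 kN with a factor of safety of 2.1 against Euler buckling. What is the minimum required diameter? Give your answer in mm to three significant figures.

d ≈ 81.2 mm

Required P_cr = n·P = 2.1 × 220 = 462.0 kN
L_e = K·L = 0.7 × 3.04 = 2.128 m
Required I = P_cr·L_e²/(π²E) = 4.620×10^5 × 2.128² / (π² × 9.92×10^10) = 2.137×10^-6 m⁴
I_req = 2.137×10^6 mm⁴
Solid circle: I = πd⁴/64  ⇒  d = (64I/π)^(1/4) = (64×2.137×10^6/π)^(1/4) = 81.2 mm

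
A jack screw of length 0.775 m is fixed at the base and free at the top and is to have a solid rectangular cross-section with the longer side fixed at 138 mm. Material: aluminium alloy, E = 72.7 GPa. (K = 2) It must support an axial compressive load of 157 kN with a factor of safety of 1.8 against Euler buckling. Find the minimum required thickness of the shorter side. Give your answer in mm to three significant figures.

b ≈ 43.5 mm

Required P_cr = n·P = 1.8 × 157 = 282.6 kN
L_e = K·L = 2 × 0.775 = 1.550 m
Required I = P_cr·L_e²/(π²E) = 2.826×10^5 × 1.550² / (π² × 7.27×10^10) = 9.462×10^-7 m⁴
I_req = 9.462×10^5 mm⁴
Rectangle, weak axis: I_min = h·b³/12 with h = 138 mm fixed  ⇒  b = (12I/h)^(1/3) = 43.5 mm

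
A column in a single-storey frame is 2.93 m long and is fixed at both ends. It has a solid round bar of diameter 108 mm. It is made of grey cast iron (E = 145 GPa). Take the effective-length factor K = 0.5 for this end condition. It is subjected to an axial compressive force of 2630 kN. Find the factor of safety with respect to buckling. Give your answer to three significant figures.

n ≈ 1.69

I = πd⁴/64 = π×108⁴/64 = 6.678×10^6 mm⁴
I = 6.678×10^6 mm⁴ = 6.678×10^-6 m⁴
Effective length L_e = K·L = 0.5 × 2.93 = 1.465 m
P_cr = π²EI / L_e² = π² × 145×10⁹ × 6.678×10^-6 / 1.465² = 4.453×10^6 N
Factor of safety n = P_cr / P = 4453.0 / 2630 = 1.69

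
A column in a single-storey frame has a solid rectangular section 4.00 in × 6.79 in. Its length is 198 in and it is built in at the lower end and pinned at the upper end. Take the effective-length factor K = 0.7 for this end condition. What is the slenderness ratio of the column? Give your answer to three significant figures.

λ ≈ 120

For a rectangle r_min = b/√12 = 4.00/√12 = 1.155 in
L_e = K·L = 0.7 × 198 = 138.6 in
λ = L_e / r_min = 138.60 / 1.155 = 120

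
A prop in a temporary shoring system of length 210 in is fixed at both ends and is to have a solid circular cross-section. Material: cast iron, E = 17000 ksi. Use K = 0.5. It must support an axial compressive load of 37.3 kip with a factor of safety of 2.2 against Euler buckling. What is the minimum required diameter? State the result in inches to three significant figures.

d ≈ 3.24 in

Required P_cr = n·P = 2.2 × 37.3 = 82.06 kip
L_e = K·L = 0.5 × 210 = 105.0 in
Required I = P_cr·L_e²/(π²E) = 8.206×10^4 × 105.0² / (π² × 1.70×10^7) = 5.392 in⁴
Solid circle: I = πd⁴/64  ⇒  d = (64I/π)^(1/4) = (64×5.392/π)^(1/4) = 3.24 in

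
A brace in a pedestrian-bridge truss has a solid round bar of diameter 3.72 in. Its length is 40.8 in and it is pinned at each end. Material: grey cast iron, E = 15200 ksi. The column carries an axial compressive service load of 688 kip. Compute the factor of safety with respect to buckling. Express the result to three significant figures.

n ≈ 1.23

I = πd⁴/64 = π×3.72⁴/64 = 9.400 in⁴
Effective length L_e = K·L = 1 × 40.8 = 40.80 in
P_cr = π²EI / L_e² = π² × 15200×10³ × 9.400 / 40.80² = 8.472×10^5 lb
Factor of safety n = P_cr / P = 847.16 / 688 = 1.23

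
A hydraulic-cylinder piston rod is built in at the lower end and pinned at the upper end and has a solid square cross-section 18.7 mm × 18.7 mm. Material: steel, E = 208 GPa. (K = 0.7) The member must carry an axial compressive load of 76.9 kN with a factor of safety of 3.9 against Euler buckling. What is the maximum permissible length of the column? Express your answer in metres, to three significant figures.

L_max ≈ 0.377 m

I = a⁴/12 = 18.7⁴/12 = 1.019×10^4 mm⁴
I = 1.019×10^-8 m⁴
Required critical load P_cr = n·P = 3.9 × 76.9 = 299.9 kN = 2.999×10^5 N
From P_cr = π²EI/(K·L)²:  L = (1/K)·√(π²EI/P_cr) = (1/0.7)·√(π²×2.08×10^11×1.019×10^-8/2.999×10^5)
L = 0.377 m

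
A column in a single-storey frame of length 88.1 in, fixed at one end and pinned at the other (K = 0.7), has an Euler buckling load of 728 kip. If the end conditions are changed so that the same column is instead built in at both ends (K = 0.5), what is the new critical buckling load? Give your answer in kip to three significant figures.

P_cr ∝ 1/K², so P_cr,new = P_cr,old × (K_old/K_new)² = 728 × (0.7/0.5)²
= 728 × 1.960 = 1430 kip

P_cr ≈ 1430 kip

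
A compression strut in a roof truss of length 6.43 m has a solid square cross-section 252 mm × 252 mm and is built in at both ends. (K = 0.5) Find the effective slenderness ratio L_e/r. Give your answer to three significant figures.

λ ≈ 44.2

For a square r = a/√12 = 252/√12 = 72.75 mm
L_e = K·L = 0.5 × 6.43 m = 3.215 m = 3215.0 mm
λ = L_e / r_min = 3215.0 / 72.75 = 44.2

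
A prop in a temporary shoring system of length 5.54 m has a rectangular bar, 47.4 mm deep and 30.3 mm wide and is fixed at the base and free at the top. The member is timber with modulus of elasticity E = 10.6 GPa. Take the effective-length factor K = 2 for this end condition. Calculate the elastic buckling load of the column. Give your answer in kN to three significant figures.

P_cr ≈ 0.0936 kN

Buckling occurs about the weak axis: I_min = h·b³/12 with b = 30.3 mm (the shorter side).
I_min = 47.4×30.3³/12 = 1.099×10^5 mm⁴
I = 1.099×10^5 mm⁴ = 1.099×10^-7 m⁴
Effective length L_e = K·L = 2 × 5.54 = 11.08 m
P_cr = π²EI / L_e² = π² × 10.6×10⁹ × 1.099×10^-7 / 11.08² = 93.64 N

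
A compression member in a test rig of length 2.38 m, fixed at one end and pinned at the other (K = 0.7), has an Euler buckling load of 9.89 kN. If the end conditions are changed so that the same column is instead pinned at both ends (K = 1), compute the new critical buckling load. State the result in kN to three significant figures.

P_cr ∝ 1/K², so P_cr,new = P_cr,old × (K_old/K_new)² = 9.89 × (0.7/1)²
= 9.89 × 0.4900 = 4.85 kN

P_cr ≈ 4.85 kN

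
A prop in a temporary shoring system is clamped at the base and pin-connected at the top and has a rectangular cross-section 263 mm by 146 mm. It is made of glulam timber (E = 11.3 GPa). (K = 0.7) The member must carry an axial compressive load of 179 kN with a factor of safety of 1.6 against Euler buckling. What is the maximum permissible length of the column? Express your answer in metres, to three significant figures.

L_max ≈ 7.36 m

Buckling occurs about the weak axis: I_min = h·b³/12 with b = 146 mm (the shorter side).
I_min = 263×146³/12 = 6.821×10^7 mm⁴
I = 6.821×10^-5 m⁴
Required critical load P_cr = n·P = 1.6 × 179 = 286.4 kN = 2.864×10^5 N
From P_cr = π²EI/(K·L)²:  L = (1/K)·√(π²EI/P_cr) = (1/0.7)·√(π²×1.13×10^10×6.821×10^-5/2.864×10^5)
L = 7.36 m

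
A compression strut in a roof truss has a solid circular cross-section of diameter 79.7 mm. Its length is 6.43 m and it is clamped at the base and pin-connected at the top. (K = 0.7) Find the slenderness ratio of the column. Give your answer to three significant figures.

λ ≈ 226

For a solid circle r = d/4 = 79.7/4 = 19.92 mm
L_e = K·L = 0.7 × 6.43 m = 4.501 m = 4501.0 mm
λ = L_e / r_min = 4501.0 / 19.92 = 226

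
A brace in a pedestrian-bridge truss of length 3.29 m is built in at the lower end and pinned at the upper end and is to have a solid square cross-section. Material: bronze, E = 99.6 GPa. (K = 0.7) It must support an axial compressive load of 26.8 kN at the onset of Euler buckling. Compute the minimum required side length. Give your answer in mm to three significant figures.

a ≈ 36.3 mm

L_e = K·L = 0.7 × 3.29 = 2.303 m
Required I = P_cr·L_e²/(π²E) = 2.680×10^4 × 2.303² / (π² × 9.96×10^10) = 1.446×10^-7 m⁴
I_req = 1.446×10^5 mm⁴
Solid square: I = a⁴/12  ⇒  a = (12I)^(1/4) = (12×1.446×10^5)^(1/4) = 36.3 mm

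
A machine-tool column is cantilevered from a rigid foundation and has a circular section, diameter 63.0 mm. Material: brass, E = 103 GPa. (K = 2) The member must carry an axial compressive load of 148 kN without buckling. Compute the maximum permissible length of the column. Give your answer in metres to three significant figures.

I = πd⁴/64 = π×63.0⁴/64 = 7.733×10^5 mm⁴
I = 7.733×10^-7 m⁴
At the buckling limit P_cr = P = 1.480×10^5 N
From P_cr = π²EI/(K·L)²:  L = (1/K)·√(π²EI/P_cr) = (1/2)·√(π²×1.03×10^11×7.733×10^-7/1.480×10^5)
L = 1.15 m

L_max ≈ 1.15 m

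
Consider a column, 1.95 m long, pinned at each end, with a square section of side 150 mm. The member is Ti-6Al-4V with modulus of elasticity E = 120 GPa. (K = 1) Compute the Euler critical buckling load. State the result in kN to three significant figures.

I = a⁴/12 = 150⁴/12 = 4.219×10^7 mm⁴
I = 4.219×10^7 mm⁴ = 4.219×10^-5 m⁴
Effective length L_e = K·L = 1 × 1.95 = 1.950 m
P_cr = π²EI / L_e² = π² × 120×10⁹ × 4.219×10^-5 / 1.950² = 1.314×10^7 N

P_cr ≈ 13100 kN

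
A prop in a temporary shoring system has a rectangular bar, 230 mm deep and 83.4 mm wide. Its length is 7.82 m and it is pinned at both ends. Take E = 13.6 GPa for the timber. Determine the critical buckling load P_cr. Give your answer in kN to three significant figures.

P_cr ≈ 24.4 kN

Buckling occurs about the weak axis: I_min = h·b³/12 with b = 83.4 mm (the shorter side).
I_min = 230×83.4³/12 = 1.112×10^7 mm⁴
I = 1.112×10^7 mm⁴ = 1.112×10^-5 m⁴
Effective length L_e = K·L = 1 × 7.82 = 7.820 m
P_cr = π²EI / L_e² = π² × 13.6×10⁹ × 1.112×10^-5 / 7.820² = 2.440×10^4 N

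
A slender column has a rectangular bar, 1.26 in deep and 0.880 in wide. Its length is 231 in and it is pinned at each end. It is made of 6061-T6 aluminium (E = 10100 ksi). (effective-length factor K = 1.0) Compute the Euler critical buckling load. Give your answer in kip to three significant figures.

Buckling occurs about the weak axis: I_min = h·b³/12 with b = 0.880 in (the shorter side).
I_min = 1.26×0.880³/12 = 7.155×10^-2 in⁴
Effective length L_e = K·L = 1 × 231 = 231.0 in
P_cr = π²EI / L_e² = π² × 10100×10³ × 7.155×10^-2 / 231.0² = 133.7 lb

P_cr ≈ 0.134 kip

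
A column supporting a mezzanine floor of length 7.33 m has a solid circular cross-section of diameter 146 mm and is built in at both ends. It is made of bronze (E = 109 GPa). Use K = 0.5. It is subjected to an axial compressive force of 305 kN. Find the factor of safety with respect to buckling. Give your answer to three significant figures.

n ≈ 5.86

I = πd⁴/64 = π×146⁴/64 = 2.230×10^7 mm⁴
I = 2.230×10^7 mm⁴ = 2.230×10^-5 m⁴
Effective length L_e = K·L = 0.5 × 7.33 = 3.665 m
P_cr = π²EI / L_e² = π² × 109×10⁹ × 2.230×10^-5 / 3.665² = 1.786×10^6 N
Factor of safety n = P_cr / P = 1786.3 / 305 = 5.86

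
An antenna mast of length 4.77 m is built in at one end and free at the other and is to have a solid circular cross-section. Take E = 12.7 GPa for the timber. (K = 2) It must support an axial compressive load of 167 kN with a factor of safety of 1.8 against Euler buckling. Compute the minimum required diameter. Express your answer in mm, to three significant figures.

d ≈ 258 mm

Required P_cr = n·P = 1.8 × 167 = 300.6 kN
L_e = K·L = 2 × 4.77 = 9.540 m
Required I = P_cr·L_e²/(π²E) = 3.006×10^5 × 9.540² / (π² × 1.27×10^10) = 2.183×10^-4 m⁴
I_req = 2.183×10^8 mm⁴
Solid circle: I = πd⁴/64  ⇒  d = (64I/π)^(1/4) = (64×2.183×10^8/π)^(1/4) = 258 mm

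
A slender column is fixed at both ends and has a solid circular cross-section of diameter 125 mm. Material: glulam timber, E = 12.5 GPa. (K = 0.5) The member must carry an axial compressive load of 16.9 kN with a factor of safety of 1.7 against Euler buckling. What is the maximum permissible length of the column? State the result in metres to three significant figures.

L_max ≈ 14.3 m

I = πd⁴/64 = π×125⁴/64 = 1.198×10^7 mm⁴
I = 1.198×10^-5 m⁴
Required critical load P_cr = n·P = 1.7 × 16.9 = 28.73 kN = 2.873×10^4 N
From P_cr = π²EI/(K·L)²:  L = (1/K)·√(π²EI/P_cr) = (1/0.5)·√(π²×1.25×10^10×1.198×10^-5/2.873×10^4)
L = 14.3 m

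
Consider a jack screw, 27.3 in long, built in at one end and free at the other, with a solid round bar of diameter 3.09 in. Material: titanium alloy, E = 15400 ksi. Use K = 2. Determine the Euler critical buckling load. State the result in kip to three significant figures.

P_cr ≈ 228 kip

I = πd⁴/64 = π×3.09⁴/64 = 4.475 in⁴
Effective length L_e = K·L = 2 × 27.3 = 54.60 in
P_cr = π²EI / L_e² = π² × 15400×10³ × 4.475 / 54.60² = 2.282×10^5 lb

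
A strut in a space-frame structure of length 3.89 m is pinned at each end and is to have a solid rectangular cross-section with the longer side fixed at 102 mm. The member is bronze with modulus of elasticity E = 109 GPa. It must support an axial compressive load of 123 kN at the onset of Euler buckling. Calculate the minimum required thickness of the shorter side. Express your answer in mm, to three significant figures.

b ≈ 58.8 mm

L_e = K·L = 1 × 3.89 = 3.890 m
Required I = P_cr·L_e²/(π²E) = 1.230×10^5 × 3.890² / (π² × 1.09×10^11) = 1.730×10^-6 m⁴
I_req = 1.730×10^6 mm⁴
Rectangle, weak axis: I_min = h·b³/12 with h = 102 mm fixed  ⇒  b = (12I/h)^(1/3) = 58.8 mm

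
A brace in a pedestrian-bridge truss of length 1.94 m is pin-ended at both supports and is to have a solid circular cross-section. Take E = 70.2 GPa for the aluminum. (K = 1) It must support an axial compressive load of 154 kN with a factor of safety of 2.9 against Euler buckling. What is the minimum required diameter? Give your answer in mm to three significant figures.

d ≈ 83.8 mm

Required P_cr = n·P = 2.9 × 154 = 446.6 kN
L_e = K·L = 1 × 1.94 = 1.940 m
Required I = P_cr·L_e²/(π²E) = 4.466×10^5 × 1.940² / (π² × 7.02×10^10) = 2.426×10^-6 m⁴
I_req = 2.426×10^6 mm⁴
Solid circle: I = πd⁴/64  ⇒  d = (64I/π)^(1/4) = (64×2.426×10^6/π)^(1/4) = 83.8 mm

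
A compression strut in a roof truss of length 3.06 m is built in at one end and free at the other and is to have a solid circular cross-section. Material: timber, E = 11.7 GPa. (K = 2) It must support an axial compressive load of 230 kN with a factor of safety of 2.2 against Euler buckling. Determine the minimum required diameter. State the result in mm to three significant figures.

Required P_cr = n·P = 2.2 × 230 = 506.0 kN
L_e = K·L = 2 × 3.06 = 6.120 m
Required I = P_cr·L_e²/(π²E) = 5.060×10^5 × 6.120² / (π² × 1.17×10^10) = 1.641×10^-4 m⁴
I_req = 1.641×10^8 mm⁴
Solid circle: I = πd⁴/64  ⇒  d = (64I/π)^(1/4) = (64×1.641×10^8/π)^(1/4) = 240 mm

d ≈ 240 mm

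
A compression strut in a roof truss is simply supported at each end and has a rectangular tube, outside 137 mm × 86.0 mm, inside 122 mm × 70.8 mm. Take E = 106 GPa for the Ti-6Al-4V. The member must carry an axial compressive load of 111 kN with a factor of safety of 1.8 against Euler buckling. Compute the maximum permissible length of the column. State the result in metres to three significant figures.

L_max ≈ 4.37 m

Weak-axis I_min = (h_o·b_o³ − h_i·b_i³)/12 with b_o = 86.0, b_i = 70.80 mm (shorter outer/inner sides).
I_min = (137×86.0³ − 122.0×70.80³)/12 = 3.654×10^6 mm⁴
I = 3.654×10^-6 m⁴
Required critical load P_cr = n·P = 1.8 × 111 = 199.8 kN = 1.998×10^5 N
From P_cr = π²EI/(K·L)²:  L = (1/K)·√(π²EI/P_cr) = (1/1)·√(π²×1.06×10^11×3.654×10^-6/1.998×10^5)
L = 4.37 m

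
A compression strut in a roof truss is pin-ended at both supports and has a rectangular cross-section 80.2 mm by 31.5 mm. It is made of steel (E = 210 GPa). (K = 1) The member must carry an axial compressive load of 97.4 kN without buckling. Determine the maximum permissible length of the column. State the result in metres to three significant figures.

Buckling occurs about the weak axis: I_min = h·b³/12 with b = 31.5 mm (the shorter side).
I_min = 80.2×31.5³/12 = 2.089×10^5 mm⁴
I = 2.089×10^-7 m⁴
At the buckling limit P_cr = P = 9.740×10^4 N
From P_cr = π²EI/(K·L)²:  L = (1/K)·√(π²EI/P_cr) = (1/1)·√(π²×2.10×10^11×2.089×10^-7/9.740×10^4)
L = 2.11 m

L_max ≈ 2.11 m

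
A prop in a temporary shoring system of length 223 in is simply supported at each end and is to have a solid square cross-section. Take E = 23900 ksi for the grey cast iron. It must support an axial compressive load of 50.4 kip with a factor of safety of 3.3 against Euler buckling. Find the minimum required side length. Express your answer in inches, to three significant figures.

a ≈ 4.53 in

Required P_cr = n·P = 3.3 × 50.4 = 166.3 kip
L_e = K·L = 1 × 223 = 223.0 in
Required I = P_cr·L_e²/(π²E) = 1.663×10^5 × 223.0² / (π² × 2.39×10^7) = 35.06 in⁴
Solid square: I = a⁴/12  ⇒  a = (12I)^(1/4) = (12×35.06)^(1/4) = 4.53 in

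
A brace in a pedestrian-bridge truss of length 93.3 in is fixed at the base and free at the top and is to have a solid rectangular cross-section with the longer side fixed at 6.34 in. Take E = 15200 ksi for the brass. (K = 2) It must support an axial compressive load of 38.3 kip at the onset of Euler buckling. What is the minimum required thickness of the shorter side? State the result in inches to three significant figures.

L_e = K·L = 2 × 93.3 = 186.6 in
Required I = P_cr·L_e²/(π²E) = 3.830×10^4 × 186.6² / (π² × 1.52×10^7) = 8.890 in⁴
Rectangle, weak axis: I_min = h·b³/12 with h = 6.34 in fixed  ⇒  b = (12I/h)^(1/3) = 2.56 in

b ≈ 2.56 in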